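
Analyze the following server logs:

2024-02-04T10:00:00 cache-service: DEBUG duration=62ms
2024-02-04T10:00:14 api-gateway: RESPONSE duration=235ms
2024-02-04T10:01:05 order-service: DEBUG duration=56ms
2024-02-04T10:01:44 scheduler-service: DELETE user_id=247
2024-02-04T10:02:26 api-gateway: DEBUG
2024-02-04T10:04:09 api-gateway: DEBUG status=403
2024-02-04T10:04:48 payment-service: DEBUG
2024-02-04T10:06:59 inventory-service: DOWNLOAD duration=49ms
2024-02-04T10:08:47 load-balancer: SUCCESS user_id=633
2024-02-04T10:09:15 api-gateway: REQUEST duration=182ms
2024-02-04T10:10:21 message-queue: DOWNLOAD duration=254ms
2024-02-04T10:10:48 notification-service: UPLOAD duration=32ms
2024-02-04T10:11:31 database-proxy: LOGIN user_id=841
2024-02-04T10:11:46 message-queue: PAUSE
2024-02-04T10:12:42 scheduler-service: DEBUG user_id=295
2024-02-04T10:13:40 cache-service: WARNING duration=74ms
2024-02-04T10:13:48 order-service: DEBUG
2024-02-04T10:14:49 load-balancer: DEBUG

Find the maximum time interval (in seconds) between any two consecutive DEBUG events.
474

To find the longest gap:

1. Extract all DEBUG events in chronological order
2. Calculate time differences between consecutive events
3. Find the maximum difference
4. Longest gap: 474 seconds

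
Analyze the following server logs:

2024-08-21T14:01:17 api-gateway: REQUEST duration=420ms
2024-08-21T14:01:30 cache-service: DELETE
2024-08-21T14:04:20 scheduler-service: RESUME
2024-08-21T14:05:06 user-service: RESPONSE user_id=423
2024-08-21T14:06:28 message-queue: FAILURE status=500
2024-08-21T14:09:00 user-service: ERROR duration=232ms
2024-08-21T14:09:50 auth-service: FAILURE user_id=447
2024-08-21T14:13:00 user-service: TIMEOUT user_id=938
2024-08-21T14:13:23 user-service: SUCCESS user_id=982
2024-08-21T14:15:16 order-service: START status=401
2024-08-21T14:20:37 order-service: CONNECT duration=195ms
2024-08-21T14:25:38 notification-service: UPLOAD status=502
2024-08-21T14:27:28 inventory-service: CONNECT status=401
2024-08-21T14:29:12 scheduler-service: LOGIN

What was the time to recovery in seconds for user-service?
263

To calculate recovery time:

1. Find ERROR event for user-service: 2024-08-21T14:09:00
2. Find next SUCCESS event for user-service: 2024-08-21T14:13:23
3. Recovery time: 2024-08-21T14:13:23 - 2024-08-21T14:09:00 = 263 seconds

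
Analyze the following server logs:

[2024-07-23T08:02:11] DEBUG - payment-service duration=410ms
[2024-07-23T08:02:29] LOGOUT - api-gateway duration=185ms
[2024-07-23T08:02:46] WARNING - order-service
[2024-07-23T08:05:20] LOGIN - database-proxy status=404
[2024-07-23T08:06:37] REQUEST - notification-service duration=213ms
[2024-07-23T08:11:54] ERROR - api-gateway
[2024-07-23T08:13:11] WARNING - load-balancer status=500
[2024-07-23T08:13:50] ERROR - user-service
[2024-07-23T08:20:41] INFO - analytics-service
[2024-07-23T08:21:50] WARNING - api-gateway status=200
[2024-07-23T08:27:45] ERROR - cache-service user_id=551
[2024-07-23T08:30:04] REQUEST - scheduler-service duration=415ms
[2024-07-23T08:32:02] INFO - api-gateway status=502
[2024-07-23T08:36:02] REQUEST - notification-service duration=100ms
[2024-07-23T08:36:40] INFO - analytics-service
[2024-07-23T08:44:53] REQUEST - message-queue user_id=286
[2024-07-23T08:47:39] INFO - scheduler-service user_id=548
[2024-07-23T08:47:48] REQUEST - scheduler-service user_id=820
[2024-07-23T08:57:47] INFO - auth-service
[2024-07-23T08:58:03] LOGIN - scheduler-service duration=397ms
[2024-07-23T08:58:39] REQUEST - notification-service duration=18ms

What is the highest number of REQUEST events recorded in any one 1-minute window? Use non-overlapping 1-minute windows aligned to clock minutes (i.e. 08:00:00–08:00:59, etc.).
1

To find the burst window:

1. Divide the log period into non-overlapping 1-minute windows starting at 08:00
2. Count REQUEST events in each window
3. Find the window with maximum count
4. Maximum events in a window: 1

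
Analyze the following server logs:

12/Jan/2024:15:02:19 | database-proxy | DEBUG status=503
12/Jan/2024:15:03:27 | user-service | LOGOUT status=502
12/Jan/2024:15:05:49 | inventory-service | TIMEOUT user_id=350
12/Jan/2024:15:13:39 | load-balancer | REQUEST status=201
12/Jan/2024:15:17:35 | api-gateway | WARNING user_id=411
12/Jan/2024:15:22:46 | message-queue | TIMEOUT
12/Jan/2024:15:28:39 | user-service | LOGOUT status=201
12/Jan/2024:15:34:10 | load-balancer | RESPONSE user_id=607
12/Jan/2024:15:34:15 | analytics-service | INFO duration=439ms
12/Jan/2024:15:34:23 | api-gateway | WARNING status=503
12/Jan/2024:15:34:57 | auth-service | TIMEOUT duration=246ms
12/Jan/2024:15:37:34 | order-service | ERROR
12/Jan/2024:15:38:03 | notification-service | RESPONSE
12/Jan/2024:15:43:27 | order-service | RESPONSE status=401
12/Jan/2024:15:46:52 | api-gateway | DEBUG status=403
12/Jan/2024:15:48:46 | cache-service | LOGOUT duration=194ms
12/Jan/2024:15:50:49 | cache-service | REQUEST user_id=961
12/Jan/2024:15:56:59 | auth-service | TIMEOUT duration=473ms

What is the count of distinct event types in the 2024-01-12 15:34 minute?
4

To count unique event types:

1. Filter events in the minute starting at 2024-01-12 15:34
2. Extract event types from matching entries
3. Count unique types: 4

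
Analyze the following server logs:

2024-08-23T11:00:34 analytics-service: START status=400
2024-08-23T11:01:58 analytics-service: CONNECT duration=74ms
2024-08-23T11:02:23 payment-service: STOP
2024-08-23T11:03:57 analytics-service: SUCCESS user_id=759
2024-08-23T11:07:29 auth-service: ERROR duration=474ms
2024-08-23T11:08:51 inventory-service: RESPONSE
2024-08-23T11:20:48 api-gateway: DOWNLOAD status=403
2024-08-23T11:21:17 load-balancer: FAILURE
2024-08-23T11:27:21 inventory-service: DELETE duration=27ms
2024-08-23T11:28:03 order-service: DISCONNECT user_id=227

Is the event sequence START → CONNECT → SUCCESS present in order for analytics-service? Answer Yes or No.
Yes

To verify sequence order:

1. Find all events in sequence START → CONNECT → SUCCESS for analytics-service
2. Extract their timestamps
3. Check if timestamps are in ascending order
4. Result: Yes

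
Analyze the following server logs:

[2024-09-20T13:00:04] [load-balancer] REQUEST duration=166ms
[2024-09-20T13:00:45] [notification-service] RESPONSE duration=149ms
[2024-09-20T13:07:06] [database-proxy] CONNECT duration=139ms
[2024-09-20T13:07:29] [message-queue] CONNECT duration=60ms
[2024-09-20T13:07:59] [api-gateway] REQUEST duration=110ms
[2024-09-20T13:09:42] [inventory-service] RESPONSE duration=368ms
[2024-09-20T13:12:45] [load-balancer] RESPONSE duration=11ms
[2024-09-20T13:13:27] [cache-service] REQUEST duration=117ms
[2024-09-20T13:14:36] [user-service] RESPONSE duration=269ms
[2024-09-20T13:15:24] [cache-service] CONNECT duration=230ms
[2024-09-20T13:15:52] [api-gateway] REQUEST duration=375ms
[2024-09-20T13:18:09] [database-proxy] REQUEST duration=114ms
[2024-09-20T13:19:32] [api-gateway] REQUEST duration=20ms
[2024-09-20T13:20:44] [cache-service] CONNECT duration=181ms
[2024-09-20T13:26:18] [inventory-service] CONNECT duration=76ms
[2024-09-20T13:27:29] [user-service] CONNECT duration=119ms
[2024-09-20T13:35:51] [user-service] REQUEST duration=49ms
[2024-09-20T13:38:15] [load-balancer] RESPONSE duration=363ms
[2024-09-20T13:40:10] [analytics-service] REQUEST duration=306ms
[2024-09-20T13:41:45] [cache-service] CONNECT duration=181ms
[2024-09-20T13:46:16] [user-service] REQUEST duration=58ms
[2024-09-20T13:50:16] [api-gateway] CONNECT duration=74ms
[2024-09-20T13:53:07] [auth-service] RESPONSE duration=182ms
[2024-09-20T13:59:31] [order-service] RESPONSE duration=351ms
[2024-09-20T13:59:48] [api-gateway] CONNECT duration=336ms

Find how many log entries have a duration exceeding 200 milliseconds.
8

To count timeouts:

1. Threshold: 200ms
2. Extract duration from each log entry
3. Count entries where duration > 200
4. Timeout count: 8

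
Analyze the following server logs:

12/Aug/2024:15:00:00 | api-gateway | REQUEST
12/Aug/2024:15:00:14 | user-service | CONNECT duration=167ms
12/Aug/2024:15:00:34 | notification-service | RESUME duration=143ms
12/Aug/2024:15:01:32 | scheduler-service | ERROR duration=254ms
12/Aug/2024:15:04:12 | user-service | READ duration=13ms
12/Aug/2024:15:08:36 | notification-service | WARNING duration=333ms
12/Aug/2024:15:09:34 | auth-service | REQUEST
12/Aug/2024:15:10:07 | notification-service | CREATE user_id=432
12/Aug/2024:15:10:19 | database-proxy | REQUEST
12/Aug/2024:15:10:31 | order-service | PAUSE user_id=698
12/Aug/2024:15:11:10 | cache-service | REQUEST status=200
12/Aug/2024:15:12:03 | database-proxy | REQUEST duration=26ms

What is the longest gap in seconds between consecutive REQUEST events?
574

To find the longest gap:

1. Extract all REQUEST events in chronological order
2. Calculate time differences between consecutive events
3. Find the maximum difference
4. Longest gap: 574 seconds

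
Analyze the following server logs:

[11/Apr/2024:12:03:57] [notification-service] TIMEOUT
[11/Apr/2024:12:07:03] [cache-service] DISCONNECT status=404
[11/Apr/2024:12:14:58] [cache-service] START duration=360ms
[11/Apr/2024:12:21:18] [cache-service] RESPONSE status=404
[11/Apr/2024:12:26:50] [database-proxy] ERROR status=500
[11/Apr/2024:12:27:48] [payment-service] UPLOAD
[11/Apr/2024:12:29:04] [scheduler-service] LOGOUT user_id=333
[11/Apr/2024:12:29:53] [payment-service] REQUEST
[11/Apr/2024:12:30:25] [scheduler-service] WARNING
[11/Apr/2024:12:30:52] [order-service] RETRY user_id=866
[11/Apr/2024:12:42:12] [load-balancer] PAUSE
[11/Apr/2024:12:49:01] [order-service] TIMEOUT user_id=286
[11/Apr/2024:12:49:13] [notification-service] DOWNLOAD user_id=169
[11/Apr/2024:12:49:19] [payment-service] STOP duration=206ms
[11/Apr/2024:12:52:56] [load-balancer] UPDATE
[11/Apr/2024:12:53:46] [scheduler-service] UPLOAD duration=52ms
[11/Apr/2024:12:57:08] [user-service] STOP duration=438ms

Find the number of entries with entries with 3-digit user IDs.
4

To find matching entries:

1. Pattern to match: entries with 3-digit user IDs
2. Scan each log entry for the pattern
3. Count matches: 4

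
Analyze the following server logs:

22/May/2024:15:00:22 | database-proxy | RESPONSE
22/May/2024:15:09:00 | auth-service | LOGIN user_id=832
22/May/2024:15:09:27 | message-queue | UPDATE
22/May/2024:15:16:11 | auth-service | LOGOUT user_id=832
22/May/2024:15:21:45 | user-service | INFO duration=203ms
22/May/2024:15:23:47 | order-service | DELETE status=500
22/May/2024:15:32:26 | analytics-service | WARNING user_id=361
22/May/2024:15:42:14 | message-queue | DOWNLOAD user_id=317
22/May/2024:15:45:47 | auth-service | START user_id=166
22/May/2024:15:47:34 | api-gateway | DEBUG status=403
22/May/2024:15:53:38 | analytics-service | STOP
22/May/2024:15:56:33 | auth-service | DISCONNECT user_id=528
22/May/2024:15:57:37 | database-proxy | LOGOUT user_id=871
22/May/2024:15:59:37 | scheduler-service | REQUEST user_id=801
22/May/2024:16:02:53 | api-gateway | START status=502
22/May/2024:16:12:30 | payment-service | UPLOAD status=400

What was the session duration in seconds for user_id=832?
431

To calculate session duration:

1. Find LOGIN event for user_id=832: 22/May/2024:15:09:00
2. Find LOGOUT event for user_id=832: 22/May/2024:15:16:11
3. Session duration: 22/May/2024:15:16:11 - 22/May/2024:15:09:00 = 431 seconds (7 minutes)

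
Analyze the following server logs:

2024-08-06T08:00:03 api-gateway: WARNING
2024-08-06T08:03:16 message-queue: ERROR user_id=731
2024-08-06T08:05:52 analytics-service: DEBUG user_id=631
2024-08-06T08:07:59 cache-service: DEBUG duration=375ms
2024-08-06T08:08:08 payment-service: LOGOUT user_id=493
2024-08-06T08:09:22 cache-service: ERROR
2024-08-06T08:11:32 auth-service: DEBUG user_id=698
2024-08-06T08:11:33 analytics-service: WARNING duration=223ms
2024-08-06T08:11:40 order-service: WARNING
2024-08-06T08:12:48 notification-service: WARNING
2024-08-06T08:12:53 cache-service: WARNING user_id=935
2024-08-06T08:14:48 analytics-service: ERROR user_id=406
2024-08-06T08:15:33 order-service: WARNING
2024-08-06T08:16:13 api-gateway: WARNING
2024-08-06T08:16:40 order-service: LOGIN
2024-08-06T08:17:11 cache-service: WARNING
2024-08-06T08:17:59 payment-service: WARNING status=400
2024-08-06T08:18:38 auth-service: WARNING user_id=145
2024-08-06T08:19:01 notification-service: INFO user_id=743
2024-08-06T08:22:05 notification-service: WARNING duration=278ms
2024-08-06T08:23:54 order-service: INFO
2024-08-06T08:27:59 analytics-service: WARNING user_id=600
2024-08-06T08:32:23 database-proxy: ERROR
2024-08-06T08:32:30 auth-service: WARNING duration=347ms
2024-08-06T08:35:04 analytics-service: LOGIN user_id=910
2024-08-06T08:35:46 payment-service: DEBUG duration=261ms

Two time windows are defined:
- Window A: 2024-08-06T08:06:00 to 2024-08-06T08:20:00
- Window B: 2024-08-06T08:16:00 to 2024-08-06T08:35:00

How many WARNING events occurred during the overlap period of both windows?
4

To find overlap events:

1. Window A: 2024-08-06T08:06:00 to 2024-08-06T08:20:00
2. Window B: 2024-08-06T08:16:00 to 2024-08-06T08:35:00
3. Overlap period: 2024-08-06T08:16:00 to 2024-08-06T08:20:00
4. Count WARNING events in overlap: 4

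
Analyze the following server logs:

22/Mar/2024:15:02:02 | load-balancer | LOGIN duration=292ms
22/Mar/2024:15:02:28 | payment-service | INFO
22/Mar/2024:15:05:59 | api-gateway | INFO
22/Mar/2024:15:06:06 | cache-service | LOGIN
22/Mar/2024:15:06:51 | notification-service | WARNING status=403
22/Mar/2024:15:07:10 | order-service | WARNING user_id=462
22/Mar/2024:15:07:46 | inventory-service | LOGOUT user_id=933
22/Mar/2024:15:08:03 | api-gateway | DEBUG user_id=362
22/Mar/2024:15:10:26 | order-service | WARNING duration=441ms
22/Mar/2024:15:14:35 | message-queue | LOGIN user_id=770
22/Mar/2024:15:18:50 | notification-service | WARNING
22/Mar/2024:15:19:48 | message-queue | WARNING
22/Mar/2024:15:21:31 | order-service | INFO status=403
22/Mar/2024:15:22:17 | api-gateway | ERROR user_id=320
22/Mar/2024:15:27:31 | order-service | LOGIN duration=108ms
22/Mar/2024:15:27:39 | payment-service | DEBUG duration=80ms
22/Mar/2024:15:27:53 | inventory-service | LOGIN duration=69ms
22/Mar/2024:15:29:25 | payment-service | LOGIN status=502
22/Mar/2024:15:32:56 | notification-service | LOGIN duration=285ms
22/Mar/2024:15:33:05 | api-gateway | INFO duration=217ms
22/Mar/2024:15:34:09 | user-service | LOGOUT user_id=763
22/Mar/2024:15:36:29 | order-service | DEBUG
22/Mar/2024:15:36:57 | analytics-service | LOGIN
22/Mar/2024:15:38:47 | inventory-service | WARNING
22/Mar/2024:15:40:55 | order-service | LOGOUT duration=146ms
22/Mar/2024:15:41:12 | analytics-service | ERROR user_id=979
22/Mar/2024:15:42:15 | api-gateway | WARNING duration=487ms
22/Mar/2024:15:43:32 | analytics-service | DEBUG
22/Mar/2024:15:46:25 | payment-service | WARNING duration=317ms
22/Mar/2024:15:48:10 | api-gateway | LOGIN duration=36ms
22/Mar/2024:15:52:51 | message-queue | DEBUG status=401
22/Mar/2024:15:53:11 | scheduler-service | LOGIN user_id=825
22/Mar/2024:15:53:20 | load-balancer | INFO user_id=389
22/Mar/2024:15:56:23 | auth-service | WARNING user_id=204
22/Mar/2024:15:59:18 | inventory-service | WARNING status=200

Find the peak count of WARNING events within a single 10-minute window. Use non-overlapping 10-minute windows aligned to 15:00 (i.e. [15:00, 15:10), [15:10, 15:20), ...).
3

To find the burst window:

1. Divide the log period into non-overlapping 10-minute windows starting at 15:00
2. Count WARNING events in each window
3. Find the window with maximum count
4. Maximum events in a window: 3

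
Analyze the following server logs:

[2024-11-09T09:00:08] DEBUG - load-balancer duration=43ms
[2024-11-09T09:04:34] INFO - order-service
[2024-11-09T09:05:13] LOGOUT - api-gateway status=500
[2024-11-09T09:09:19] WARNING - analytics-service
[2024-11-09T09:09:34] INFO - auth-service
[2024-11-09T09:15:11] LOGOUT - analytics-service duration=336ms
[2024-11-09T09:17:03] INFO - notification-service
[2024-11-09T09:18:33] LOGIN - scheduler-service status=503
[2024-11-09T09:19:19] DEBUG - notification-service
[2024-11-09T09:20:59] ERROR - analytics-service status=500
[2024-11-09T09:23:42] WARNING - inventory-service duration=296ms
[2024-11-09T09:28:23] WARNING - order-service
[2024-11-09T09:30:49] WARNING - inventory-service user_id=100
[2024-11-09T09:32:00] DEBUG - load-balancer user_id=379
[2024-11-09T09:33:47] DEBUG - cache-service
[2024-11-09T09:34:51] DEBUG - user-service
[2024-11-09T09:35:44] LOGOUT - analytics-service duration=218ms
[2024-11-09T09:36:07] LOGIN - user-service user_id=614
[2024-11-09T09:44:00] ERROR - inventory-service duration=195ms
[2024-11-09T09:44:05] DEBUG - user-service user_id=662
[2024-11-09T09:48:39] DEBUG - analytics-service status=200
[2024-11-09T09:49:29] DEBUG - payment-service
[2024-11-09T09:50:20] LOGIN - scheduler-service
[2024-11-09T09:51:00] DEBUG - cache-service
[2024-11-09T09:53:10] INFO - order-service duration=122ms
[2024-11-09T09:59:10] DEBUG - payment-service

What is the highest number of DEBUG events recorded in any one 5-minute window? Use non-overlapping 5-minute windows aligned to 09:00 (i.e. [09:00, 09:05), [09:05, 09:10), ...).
3

To find the burst window:

1. Divide the log period into non-overlapping 5-minute windows starting at 09:00
2. Count DEBUG events in each window
3. Find the window with maximum count
4. Maximum events in a window: 3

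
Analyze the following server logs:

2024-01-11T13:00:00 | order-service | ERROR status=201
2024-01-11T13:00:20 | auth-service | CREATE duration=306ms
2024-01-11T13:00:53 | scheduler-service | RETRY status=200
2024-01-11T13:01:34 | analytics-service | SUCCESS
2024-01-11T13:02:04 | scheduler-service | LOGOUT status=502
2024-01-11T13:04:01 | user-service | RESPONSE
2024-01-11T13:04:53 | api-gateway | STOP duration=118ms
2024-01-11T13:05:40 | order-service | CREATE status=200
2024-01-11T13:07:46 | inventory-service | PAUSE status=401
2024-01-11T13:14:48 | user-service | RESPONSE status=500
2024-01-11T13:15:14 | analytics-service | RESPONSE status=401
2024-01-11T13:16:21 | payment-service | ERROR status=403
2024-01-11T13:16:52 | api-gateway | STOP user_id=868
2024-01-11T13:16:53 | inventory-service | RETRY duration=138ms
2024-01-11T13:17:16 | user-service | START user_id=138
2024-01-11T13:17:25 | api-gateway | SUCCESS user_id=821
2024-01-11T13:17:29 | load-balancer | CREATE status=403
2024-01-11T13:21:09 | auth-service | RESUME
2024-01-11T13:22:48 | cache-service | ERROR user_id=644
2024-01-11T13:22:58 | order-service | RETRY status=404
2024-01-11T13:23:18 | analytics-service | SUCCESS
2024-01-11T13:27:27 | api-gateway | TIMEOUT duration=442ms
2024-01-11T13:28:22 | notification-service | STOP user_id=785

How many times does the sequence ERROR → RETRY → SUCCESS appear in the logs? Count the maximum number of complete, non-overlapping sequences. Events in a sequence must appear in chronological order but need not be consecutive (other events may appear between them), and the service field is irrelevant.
3

To count sequences:

1. Look for pattern: ERROR → RETRY → SUCCESS
2. Greedily scan the log in chronological order, matching each sequence element in turn (ignoring service)
3. Each time the full pattern completes, increment the count and restart matching from the next event
4. Complete non-overlapping sequences found: 3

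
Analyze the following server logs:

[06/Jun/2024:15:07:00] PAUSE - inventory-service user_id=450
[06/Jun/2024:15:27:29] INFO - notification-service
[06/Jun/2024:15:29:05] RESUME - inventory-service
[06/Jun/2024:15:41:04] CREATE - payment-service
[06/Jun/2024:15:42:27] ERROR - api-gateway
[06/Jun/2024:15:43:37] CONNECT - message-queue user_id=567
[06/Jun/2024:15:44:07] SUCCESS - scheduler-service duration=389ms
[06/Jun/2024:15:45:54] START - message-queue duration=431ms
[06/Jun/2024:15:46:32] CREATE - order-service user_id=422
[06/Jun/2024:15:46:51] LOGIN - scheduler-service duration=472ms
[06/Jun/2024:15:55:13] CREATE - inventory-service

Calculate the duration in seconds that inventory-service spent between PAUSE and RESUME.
1325

To calculate state duration:

1. Find PAUSE event for inventory-service: 06/Jun/2024:15:07:00
2. Find RESUME event for inventory-service: 06/Jun/2024:15:29:05
3. Calculate duration: 06/Jun/2024:15:29:05 - 06/Jun/2024:15:07:00 = 1325 seconds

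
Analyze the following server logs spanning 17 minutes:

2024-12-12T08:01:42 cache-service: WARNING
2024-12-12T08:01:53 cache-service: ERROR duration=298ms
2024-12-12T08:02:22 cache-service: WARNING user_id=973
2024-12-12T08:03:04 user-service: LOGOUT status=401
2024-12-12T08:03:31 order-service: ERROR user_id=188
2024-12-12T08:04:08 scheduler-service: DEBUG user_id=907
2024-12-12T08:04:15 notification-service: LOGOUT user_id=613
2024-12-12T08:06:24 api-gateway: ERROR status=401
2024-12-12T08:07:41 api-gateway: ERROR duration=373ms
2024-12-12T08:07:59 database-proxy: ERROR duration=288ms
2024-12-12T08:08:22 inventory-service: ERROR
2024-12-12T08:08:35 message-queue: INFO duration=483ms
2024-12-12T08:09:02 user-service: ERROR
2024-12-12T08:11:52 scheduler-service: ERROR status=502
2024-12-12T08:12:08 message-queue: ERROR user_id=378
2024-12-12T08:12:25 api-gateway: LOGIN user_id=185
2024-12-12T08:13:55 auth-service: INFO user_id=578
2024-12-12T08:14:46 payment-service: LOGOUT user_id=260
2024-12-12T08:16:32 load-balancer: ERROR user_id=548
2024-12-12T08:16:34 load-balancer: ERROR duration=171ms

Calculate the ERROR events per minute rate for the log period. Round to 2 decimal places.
0.65

To calculate the rate:

1. Count total ERROR events: 11
2. Total time period: 17 minutes
3. Rate = 11 / 17 = 0.65 events per minute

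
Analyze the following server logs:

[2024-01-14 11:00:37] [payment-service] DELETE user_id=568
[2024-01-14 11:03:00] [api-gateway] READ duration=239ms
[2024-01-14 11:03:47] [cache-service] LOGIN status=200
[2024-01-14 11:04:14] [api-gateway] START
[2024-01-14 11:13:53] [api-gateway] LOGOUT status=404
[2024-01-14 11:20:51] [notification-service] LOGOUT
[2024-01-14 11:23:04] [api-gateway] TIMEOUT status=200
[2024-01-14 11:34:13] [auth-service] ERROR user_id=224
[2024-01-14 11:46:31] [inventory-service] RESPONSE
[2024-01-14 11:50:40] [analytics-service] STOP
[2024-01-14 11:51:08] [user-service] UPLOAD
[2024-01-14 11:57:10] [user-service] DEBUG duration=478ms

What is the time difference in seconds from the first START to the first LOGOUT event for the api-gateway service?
579

To find the time between events:

1. Locate the first START event for api-gateway: 2024-01-14 11:04:14
2. Locate the first LOGOUT event for api-gateway: 2024-01-14 11:13:53
3. Calculate the difference: 2024-01-14 11:13:53 - 2024-01-14 11:04:14 = 579 seconds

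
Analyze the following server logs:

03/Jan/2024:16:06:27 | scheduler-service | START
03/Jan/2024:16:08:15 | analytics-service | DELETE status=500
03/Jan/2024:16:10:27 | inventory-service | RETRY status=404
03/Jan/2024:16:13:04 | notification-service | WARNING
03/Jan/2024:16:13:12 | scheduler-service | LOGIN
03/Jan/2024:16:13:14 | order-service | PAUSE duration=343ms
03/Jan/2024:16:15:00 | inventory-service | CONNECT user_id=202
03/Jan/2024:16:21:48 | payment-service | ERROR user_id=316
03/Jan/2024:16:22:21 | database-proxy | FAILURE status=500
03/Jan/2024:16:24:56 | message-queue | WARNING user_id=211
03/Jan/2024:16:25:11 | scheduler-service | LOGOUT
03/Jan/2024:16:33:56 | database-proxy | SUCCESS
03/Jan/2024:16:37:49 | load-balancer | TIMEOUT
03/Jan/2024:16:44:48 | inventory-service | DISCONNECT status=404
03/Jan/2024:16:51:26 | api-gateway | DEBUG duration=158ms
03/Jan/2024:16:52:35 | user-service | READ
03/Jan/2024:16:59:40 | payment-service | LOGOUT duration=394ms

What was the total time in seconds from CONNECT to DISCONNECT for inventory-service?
1788

To calculate state duration:

1. Find CONNECT event for inventory-service: 03/Jan/2024:16:15:00
2. Find DISCONNECT event for inventory-service: 03/Jan/2024:16:44:48
3. Calculate duration: 03/Jan/2024:16:44:48 - 03/Jan/2024:16:15:00 = 1788 seconds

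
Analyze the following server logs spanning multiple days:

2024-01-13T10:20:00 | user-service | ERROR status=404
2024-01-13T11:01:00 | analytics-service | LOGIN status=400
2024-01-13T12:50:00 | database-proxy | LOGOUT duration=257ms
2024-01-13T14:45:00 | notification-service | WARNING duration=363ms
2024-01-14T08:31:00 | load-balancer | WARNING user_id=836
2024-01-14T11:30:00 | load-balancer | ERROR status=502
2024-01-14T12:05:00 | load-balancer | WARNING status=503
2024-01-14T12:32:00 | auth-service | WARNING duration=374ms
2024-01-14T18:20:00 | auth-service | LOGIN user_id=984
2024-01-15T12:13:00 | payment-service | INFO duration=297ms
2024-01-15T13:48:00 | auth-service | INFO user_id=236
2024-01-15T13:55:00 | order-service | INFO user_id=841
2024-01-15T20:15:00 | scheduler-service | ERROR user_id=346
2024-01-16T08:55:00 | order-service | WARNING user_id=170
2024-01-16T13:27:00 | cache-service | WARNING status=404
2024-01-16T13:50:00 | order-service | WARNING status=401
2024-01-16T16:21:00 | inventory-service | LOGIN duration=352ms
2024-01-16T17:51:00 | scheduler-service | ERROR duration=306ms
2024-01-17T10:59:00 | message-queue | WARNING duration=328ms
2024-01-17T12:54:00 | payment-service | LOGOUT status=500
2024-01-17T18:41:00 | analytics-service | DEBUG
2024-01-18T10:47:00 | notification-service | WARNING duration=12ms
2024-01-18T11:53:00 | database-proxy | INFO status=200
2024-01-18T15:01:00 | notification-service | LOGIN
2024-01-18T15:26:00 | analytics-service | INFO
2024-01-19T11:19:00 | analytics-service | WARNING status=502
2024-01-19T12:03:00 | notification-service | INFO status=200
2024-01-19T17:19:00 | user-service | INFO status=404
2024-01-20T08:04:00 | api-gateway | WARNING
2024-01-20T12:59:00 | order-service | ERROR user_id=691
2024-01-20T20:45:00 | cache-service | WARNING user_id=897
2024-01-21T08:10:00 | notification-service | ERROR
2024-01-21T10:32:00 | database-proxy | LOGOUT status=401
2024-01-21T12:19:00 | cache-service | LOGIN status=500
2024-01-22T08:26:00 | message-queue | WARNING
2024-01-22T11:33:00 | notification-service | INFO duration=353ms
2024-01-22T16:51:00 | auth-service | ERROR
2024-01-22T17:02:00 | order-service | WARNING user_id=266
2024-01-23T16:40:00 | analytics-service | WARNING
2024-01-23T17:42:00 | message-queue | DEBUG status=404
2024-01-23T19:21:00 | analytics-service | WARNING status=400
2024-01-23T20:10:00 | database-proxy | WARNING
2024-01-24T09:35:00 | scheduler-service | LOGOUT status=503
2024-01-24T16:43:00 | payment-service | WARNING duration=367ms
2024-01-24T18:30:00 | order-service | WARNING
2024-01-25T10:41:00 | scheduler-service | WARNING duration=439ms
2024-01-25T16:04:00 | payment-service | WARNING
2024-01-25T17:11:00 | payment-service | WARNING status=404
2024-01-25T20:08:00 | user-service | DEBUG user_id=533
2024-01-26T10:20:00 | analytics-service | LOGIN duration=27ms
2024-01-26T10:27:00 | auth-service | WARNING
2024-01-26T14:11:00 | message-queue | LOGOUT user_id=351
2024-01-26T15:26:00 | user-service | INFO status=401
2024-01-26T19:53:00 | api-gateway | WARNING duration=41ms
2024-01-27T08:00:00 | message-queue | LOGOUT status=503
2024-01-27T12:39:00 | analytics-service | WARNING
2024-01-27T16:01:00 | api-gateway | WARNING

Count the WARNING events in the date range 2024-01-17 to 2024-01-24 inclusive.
12

To filter by date range:

1. Date range: 2024-01-17 through 2024-01-24, both dates inclusive
2. Filter for WARNING events whose date falls in this range
3. Count matching events: 12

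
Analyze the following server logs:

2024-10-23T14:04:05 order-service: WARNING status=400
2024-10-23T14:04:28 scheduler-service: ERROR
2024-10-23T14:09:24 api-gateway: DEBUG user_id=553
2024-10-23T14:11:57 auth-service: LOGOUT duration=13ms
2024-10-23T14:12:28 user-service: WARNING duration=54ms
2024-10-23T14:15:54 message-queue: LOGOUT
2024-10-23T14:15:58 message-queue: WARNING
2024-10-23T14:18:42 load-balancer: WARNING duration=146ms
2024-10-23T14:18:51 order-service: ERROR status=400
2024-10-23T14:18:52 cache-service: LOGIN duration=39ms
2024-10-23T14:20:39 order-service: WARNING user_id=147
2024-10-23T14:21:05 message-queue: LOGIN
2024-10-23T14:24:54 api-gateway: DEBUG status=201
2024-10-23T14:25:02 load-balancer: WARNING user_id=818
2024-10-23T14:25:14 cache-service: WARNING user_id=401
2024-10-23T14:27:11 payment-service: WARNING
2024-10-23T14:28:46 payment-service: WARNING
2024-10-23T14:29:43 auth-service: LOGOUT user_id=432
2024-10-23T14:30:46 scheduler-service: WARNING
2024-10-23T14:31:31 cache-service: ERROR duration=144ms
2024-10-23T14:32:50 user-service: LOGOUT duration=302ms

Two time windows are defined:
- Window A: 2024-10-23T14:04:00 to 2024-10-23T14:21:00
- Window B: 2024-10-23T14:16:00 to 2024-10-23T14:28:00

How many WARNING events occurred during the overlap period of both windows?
2

To find overlap events:

1. Window A: 2024-10-23T14:04:00 to 2024-10-23T14:21:00
2. Window B: 2024-10-23T14:16:00 to 2024-10-23T14:28:00
3. Overlap period: 2024-10-23T14:16:00 to 2024-10-23T14:21:00
4. Count WARNING events in overlap: 2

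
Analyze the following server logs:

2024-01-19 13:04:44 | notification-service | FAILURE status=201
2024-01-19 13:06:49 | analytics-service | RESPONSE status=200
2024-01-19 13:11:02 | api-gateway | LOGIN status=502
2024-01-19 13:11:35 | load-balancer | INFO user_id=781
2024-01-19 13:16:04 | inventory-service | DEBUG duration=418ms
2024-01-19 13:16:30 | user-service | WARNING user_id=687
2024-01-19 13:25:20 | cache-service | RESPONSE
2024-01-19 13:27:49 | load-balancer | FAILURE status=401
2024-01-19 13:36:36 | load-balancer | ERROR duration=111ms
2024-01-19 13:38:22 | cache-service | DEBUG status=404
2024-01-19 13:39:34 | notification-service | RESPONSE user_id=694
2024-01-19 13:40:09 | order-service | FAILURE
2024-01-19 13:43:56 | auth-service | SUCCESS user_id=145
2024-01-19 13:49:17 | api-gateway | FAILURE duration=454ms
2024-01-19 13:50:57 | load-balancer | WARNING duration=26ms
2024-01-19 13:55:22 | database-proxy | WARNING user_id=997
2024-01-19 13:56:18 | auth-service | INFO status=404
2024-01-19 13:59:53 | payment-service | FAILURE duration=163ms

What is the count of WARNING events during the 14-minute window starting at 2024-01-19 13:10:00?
1

To count events in the time window:

1. Window boundaries: 2024-01-19 13:10:00 to 2024-01-19 13:24:00
2. Filter for WARNING events within this window
3. Count matching events: 1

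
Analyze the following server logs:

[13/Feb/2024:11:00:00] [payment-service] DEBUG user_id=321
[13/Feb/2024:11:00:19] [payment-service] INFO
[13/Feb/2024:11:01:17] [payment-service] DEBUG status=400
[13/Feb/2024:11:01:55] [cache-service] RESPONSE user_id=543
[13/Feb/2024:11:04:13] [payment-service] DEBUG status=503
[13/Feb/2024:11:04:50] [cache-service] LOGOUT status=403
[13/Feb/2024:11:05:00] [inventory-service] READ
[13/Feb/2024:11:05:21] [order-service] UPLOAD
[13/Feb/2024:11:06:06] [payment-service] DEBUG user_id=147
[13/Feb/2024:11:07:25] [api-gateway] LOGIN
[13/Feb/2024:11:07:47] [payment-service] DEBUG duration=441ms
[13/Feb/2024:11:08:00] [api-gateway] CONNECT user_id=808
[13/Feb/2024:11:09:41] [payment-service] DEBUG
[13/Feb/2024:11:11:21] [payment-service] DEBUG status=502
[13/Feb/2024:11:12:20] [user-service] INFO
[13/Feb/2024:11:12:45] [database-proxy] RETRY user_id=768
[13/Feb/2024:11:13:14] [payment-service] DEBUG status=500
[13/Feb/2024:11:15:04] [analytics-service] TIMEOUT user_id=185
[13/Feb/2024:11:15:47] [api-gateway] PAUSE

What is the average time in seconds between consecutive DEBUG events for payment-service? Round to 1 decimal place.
113.4

To calculate average interval:

1. Find all DEBUG events for payment-service in order
2. Calculate time gaps between consecutive events
3. Compute mean of gaps: 794 / 7 = 113.4 seconds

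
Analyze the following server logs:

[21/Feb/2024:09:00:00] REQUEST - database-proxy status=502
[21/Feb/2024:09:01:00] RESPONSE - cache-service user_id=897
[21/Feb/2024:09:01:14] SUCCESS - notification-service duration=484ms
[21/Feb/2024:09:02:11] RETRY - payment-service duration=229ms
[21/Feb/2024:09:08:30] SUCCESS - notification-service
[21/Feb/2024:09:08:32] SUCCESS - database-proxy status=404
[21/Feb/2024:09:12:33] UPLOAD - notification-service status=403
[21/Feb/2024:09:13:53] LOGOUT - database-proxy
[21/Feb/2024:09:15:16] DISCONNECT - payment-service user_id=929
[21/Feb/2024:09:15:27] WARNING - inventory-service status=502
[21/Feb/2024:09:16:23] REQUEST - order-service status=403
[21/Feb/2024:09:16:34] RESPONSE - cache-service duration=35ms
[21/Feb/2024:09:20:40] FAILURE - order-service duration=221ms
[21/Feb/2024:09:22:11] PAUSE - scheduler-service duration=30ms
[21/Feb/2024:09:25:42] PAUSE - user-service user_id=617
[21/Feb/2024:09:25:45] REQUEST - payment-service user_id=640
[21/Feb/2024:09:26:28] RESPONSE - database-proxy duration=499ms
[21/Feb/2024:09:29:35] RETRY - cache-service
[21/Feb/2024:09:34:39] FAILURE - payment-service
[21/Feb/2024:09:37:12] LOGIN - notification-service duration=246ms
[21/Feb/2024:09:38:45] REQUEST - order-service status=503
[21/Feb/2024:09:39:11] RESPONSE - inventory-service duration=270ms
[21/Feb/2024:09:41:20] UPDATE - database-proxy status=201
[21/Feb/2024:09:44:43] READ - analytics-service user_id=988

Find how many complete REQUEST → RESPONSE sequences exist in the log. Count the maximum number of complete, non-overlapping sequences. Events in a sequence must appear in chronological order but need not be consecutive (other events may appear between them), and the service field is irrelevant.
4

To count sequences:

1. Look for pattern: REQUEST → RESPONSE
2. Greedily scan the log in chronological order, matching each sequence element in turn (ignoring service)
3. Each time the full pattern completes, increment the count and restart matching from the next event
4. Complete non-overlapping sequences found: 4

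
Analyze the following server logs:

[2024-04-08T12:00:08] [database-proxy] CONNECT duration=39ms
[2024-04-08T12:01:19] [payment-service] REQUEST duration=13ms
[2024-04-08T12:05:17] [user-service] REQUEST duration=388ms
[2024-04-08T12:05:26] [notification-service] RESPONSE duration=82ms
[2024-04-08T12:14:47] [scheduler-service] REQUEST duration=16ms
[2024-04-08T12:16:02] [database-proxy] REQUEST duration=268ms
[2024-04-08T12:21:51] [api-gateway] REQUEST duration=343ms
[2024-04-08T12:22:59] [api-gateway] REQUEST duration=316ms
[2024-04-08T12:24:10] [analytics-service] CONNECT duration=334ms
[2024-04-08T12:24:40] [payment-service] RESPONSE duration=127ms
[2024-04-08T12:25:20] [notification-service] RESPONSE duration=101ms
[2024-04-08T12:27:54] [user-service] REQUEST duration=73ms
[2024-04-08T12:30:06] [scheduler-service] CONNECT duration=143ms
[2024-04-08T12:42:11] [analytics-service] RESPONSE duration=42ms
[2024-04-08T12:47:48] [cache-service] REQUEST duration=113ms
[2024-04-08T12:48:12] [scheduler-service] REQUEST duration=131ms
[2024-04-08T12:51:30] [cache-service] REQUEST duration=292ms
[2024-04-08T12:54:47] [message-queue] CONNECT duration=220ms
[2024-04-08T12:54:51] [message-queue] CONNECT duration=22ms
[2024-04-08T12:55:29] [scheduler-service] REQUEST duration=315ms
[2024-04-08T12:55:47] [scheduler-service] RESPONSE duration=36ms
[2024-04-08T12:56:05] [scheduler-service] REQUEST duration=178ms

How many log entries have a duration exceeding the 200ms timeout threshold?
8

To count timeouts:

1. Threshold: 200ms
2. Extract duration from each log entry
3. Count entries where duration > 200
4. Timeout count: 8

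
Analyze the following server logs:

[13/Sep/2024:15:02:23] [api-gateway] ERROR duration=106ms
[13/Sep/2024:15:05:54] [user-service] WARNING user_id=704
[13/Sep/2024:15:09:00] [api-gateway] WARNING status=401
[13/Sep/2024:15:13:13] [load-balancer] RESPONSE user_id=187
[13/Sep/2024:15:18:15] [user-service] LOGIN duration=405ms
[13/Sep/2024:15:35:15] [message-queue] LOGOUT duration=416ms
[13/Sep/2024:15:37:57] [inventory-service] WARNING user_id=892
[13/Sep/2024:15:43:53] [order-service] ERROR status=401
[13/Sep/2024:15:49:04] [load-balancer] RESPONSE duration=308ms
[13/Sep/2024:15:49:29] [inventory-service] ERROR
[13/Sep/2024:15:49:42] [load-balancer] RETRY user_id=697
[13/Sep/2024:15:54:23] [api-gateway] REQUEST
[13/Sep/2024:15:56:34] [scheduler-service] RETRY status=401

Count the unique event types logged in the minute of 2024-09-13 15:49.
3

To count unique event types:

1. Filter events in the minute starting at 2024-09-13 15:49
2. Extract event types from matching entries
3. Count unique types: 3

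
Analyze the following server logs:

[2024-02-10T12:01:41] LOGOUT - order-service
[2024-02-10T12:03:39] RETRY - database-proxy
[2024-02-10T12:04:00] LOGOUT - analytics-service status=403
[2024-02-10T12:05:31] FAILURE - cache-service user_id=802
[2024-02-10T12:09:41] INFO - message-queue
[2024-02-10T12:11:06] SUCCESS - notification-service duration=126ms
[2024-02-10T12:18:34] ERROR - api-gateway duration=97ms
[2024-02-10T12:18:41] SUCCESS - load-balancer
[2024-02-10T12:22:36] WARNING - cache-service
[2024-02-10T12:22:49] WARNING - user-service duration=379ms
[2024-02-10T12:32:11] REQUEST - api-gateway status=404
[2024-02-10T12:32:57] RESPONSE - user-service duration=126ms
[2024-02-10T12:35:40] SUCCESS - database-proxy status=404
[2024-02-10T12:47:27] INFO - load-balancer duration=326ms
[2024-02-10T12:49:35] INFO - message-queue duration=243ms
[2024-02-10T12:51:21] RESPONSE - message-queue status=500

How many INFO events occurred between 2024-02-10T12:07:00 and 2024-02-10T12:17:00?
1

To count events in the time window:

1. Window boundaries: 2024-02-10T12:07:00 to 2024-02-10T12:17:00
2. Filter for INFO events within this window
3. Count matching events: 1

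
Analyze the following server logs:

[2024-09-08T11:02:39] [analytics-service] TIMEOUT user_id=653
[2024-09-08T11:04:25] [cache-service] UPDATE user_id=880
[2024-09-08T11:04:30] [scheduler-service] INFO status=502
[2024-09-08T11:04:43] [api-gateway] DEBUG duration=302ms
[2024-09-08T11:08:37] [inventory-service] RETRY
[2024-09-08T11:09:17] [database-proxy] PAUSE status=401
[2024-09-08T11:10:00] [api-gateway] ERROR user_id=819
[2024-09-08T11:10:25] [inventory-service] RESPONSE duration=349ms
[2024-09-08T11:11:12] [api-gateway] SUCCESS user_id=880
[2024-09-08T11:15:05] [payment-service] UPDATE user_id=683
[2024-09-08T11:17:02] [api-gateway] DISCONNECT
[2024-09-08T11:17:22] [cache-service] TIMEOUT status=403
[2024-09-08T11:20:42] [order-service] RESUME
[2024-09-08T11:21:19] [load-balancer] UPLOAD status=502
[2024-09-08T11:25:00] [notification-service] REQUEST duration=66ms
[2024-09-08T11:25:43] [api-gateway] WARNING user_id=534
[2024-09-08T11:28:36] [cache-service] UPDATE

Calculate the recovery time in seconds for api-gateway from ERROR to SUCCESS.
72

To calculate recovery time:

1. Find ERROR event for api-gateway: 2024-09-08T11:10:00
2. Find next SUCCESS event for api-gateway: 2024-09-08T11:11:12
3. Recovery time: 2024-09-08T11:11:12 - 2024-09-08T11:10:00 = 72 seconds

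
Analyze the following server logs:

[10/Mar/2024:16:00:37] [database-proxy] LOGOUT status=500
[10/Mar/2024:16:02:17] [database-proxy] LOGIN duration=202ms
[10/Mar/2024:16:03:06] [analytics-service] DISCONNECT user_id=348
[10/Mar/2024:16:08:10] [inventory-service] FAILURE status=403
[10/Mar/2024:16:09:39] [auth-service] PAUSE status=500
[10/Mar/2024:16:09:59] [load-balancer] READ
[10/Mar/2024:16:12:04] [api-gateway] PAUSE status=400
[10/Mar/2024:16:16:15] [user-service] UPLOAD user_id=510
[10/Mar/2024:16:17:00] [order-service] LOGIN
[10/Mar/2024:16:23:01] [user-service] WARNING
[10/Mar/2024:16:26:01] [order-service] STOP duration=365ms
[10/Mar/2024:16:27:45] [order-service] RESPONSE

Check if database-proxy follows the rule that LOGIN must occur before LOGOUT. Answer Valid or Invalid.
Invalid

To validate ordering:

1. Required order: LOGIN → LOGOUT
2. Rule: LOGIN must occur before LOGOUT
3. Check actual order of events for database-proxy
4. Result: Invalid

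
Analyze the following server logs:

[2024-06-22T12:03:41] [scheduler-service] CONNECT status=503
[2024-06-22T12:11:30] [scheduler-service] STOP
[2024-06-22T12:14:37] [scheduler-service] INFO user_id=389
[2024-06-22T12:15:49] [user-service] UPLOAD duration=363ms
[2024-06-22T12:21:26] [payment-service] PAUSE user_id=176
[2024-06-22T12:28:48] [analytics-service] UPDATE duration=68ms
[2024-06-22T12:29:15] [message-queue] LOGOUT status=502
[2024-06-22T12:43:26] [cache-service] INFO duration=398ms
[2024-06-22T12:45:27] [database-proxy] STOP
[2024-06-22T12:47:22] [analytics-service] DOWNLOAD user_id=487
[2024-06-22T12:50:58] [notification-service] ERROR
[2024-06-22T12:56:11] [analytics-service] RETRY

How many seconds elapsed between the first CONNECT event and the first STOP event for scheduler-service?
469

To find the time between events:

1. Locate the first CONNECT event for scheduler-service: 2024-06-22T12:03:41
2. Locate the first STOP event for scheduler-service: 2024-06-22T12:11:30
3. Calculate the difference: 2024-06-22T12:11:30 - 2024-06-22T12:03:41 = 469 seconds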